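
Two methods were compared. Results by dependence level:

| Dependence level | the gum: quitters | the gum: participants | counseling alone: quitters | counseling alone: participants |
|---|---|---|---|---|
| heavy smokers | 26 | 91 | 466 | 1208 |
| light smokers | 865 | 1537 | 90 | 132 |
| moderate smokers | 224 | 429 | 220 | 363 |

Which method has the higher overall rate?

the gum

Heavy smokers: the gum 26/91 = 28.6%, counseling alone 466/1208 = 38.6% → counseling alone
Light smokers: the gum 865/1537 = 56.3%, counseling alone 90/132 = 68.2% → counseling alone
Moderate smokers: the gum 224/429 = 52.2%, counseling alone 220/363 = 60.6% → counseling alone
Overall: the gum 1115/2057 = 54.2%, counseling alone 776/1703 = 45.6% → the gum
(Counseling alone wins every dependence group but the gum wins overall — counseling alone's participants skew toward the low-rate heavy smokers group.)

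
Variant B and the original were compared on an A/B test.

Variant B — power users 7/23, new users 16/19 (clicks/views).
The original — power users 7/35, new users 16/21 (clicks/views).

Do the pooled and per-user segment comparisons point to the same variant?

Yes

Power users: Variant B 7/23 = 30.4%, the original 7/35 = 20.0% → Variant B
New users: Variant B 16/19 = 84.2%, the original 16/21 = 76.2% → Variant B
Overall: Variant B 23/42 = 54.8%, the original 23/56 = 41.1% → Variant B
Variant B wins overall and in every user group — no reversal.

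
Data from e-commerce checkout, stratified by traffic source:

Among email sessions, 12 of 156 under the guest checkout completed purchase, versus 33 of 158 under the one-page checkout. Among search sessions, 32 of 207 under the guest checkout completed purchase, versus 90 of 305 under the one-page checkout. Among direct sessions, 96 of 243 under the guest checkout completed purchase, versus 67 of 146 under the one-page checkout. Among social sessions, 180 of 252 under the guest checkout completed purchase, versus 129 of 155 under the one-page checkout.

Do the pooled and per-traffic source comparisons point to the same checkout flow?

Yes

Email: the guest checkout 12/156 = 7.7%, the one-page checkout 33/158 = 20.9% → the one-page checkout
Search: the guest checkout 32/207 = 15.5%, the one-page checkout 90/305 = 29.5% → the one-page checkout
Direct: the guest checkout 96/243 = 39.5%, the one-page checkout 67/146 = 45.9% → the one-page checkout
Social: the guest checkout 180/252 = 71.4%, the one-page checkout 129/155 = 83.2% → the one-page checkout
Overall: the guest checkout 320/858 = 37.3%, the one-page checkout 319/764 = 41.8% → the one-page checkout
The one-page checkout wins overall and in every traffic group — no reversal.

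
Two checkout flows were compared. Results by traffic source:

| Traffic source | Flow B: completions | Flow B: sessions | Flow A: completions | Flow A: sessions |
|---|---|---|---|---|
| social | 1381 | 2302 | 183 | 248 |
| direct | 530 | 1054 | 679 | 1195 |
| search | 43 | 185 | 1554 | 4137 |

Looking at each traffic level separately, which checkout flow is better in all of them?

Social: Flow B 1381/2302 = 60.0%, Flow A 183/248 = 73.8% → Flow A
Direct: Flow B 530/1054 = 50.3%, Flow A 679/1195 = 56.8% → Flow A
Search: Flow B 43/185 = 23.2%, Flow A 1554/4137 = 37.6% → Flow A
Flow A has the higher rate in all 3 groups.

Flow A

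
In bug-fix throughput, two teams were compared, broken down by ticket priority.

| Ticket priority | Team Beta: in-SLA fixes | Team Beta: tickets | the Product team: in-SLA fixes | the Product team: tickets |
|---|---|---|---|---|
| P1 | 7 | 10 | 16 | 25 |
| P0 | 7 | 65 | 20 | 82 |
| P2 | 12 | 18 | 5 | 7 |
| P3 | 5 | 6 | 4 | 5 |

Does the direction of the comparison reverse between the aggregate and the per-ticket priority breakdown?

P1: Team Beta 7/10 = 70.0%, the Product team 16/25 = 64.0% → Team Beta
P0: Team Beta 7/65 = 10.8%, the Product team 20/82 = 24.4% → the Product team
P2: Team Beta 12/18 = 66.7%, the Product team 5/7 = 71.4% → the Product team
P3: Team Beta 5/6 = 83.3%, the Product team 4/5 = 80.0% → Team Beta
Overall: Team Beta 31/99 = 31.3%, the Product team 45/119 = 37.8% → the Product team
Neither sweeps: Team Beta wins 2 of 4 groups, the Product team wins 2. The Product team wins overall but not every group — no Simpson reversal.

No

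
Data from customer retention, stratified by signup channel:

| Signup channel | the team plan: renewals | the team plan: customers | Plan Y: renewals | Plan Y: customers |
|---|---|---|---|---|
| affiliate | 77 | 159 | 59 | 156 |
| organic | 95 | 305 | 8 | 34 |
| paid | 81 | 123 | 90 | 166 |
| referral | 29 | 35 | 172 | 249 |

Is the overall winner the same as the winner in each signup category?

No

Affiliate: the team plan 77/159 = 48.4%, Plan Y 59/156 = 37.8% → the team plan
Organic: the team plan 95/305 = 31.1%, Plan Y 8/34 = 23.5% → the team plan
Paid: the team plan 81/123 = 65.9%, Plan Y 90/166 = 54.2% → the team plan
Referral: the team plan 29/35 = 82.9%, Plan Y 172/249 = 69.1% → the team plan
Overall: the team plan 282/622 = 45.3%, Plan Y 329/605 = 54.4% → Plan Y
The team plan wins each signup group but Plan Y wins overall — the comparison reverses. The team plan's customers skew toward organic, which has a lower base rate.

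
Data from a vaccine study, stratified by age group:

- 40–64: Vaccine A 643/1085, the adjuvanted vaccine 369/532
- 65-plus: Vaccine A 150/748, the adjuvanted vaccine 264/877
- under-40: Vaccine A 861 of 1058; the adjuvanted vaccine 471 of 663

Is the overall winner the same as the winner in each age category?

40–64: Vaccine A 643/1085 = 59.3%, the adjuvanted vaccine 369/532 = 69.4% → the adjuvanted vaccine
65-plus: Vaccine A 150/748 = 20.1%, the adjuvanted vaccine 264/877 = 30.1% → the adjuvanted vaccine
Under-40: Vaccine A 861/1058 = 81.4%, the adjuvanted vaccine 471/663 = 71.0% → Vaccine A
Overall: Vaccine A 1654/2891 = 57.2%, the adjuvanted vaccine 1104/2072 = 53.3% → Vaccine A
Neither sweeps: Vaccine A wins 1 of 3 groups, the adjuvanted vaccine wins 2. Vaccine A wins overall but not every group — no Simpson reversal.

No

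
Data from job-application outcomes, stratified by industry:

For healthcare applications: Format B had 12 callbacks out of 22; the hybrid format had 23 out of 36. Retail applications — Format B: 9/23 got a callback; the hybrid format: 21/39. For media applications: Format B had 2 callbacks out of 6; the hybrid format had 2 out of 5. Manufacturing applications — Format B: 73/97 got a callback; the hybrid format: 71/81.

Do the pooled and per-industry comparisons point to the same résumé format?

Yes

Healthcare: Format B 12/22 = 54.5%, the hybrid format 23/36 = 63.9% → the hybrid format
Retail: Format B 9/23 = 39.1%, the hybrid format 21/39 = 53.8% → the hybrid format
Media: Format B 2/6 = 33.3%, the hybrid format 2/5 = 40.0% → the hybrid format
Manufacturing: Format B 73/97 = 75.3%, the hybrid format 71/81 = 87.7% → the hybrid format
Overall: Format B 96/148 = 64.9%, the hybrid format 117/161 = 72.7% → the hybrid format
The hybrid format wins overall and in every industry group — no reversal.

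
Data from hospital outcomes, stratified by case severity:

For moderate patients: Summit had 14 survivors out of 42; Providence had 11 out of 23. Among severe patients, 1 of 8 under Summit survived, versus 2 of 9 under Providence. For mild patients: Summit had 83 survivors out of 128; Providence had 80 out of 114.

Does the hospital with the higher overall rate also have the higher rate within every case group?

Yes

Moderate: Summit 14/42 = 33.3%, Providence 11/23 = 47.8% → Providence
Severe: Summit 1/8 = 12.5%, Providence 2/9 = 22.2% → Providence
Mild: Summit 83/128 = 64.8%, Providence 80/114 = 70.2% → Providence
Overall: Summit 98/178 = 55.1%, Providence 93/146 = 63.7% → Providence
Providence wins overall and in every case group — no reversal.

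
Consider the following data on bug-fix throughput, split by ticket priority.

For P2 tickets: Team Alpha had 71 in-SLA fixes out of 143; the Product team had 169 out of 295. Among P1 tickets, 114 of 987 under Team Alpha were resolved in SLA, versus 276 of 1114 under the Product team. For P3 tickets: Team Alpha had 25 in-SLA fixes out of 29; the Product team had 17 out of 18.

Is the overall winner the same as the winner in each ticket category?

P2: Team Alpha 71/143 = 49.7%, the Product team 169/295 = 57.3% → the Product team
P1: Team Alpha 114/987 = 11.6%, the Product team 276/1114 = 24.8% → the Product team
P3: Team Alpha 25/29 = 86.2%, the Product team 17/18 = 94.4% → the Product team
Overall: Team Alpha 210/1159 = 18.1%, the Product team 462/1427 = 32.4% → the Product team
The Product team wins overall and in every ticket group — no reversal.

Yes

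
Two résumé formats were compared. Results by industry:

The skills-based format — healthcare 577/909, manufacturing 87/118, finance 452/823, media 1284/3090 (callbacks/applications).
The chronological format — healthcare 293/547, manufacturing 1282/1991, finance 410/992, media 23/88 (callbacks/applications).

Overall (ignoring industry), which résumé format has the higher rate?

the chronological format

Healthcare: the skills-based format 577/909 = 63.5%, the chronological format 293/547 = 53.6% → the skills-based format
Manufacturing: the skills-based format 87/118 = 73.7%, the chronological format 1282/1991 = 64.4% → the skills-based format
Finance: the skills-based format 452/823 = 54.9%, the chronological format 410/992 = 41.3% → the skills-based format
Media: the skills-based format 1284/3090 = 41.6%, the chronological format 23/88 = 26.1% → the skills-based format
Overall: the skills-based format 2400/4940 = 48.6%, the chronological format 2008/3618 = 55.5% → the chronological format
(The skills-based format wins every industry group but the chronological format wins overall — the skills-based format's applications skew toward the low-rate media group.)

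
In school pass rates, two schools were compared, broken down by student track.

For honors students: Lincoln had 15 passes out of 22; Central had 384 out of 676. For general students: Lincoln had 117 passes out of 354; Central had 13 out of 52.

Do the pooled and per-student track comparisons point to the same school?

No

Honors: Lincoln 15/22 = 68.2%, Central 384/676 = 56.8% → Lincoln
General: Lincoln 117/354 = 33.1%, Central 13/52 = 25.0% → Lincoln
Overall: Lincoln 132/376 = 35.1%, Central 397/728 = 54.5% → Central
Lincoln wins each student group but Central wins overall — the comparison reverses. Lincoln's students skew toward general, which has a lower base rate.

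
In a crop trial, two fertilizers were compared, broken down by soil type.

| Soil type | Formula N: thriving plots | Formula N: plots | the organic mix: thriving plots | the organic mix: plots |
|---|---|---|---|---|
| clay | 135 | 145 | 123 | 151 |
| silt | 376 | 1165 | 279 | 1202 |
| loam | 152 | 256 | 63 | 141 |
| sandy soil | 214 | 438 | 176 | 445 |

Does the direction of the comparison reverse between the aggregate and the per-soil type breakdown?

No

Clay: Formula N 135/145 = 93.1%, the organic mix 123/151 = 81.5% → Formula N
Silt: Formula N 376/1165 = 32.3%, the organic mix 279/1202 = 23.2% → Formula N
Loam: Formula N 152/256 = 59.4%, the organic mix 63/141 = 44.7% → Formula N
Sandy soil: Formula N 214/438 = 48.9%, the organic mix 176/445 = 39.6% → Formula N
Overall: Formula N 877/2004 = 43.8%, the organic mix 641/1939 = 33.1% → Formula N
Formula N wins overall and in every soil group — no reversal.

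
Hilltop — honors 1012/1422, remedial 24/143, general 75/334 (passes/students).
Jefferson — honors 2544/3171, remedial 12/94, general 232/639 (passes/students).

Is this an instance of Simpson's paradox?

Honors: Hilltop 1012/1422 = 71.2%, Jefferson 2544/3171 = 80.2% → Jefferson
Remedial: Hilltop 24/143 = 16.8%, Jefferson 12/94 = 12.8% → Hilltop
General: Hilltop 75/334 = 22.5%, Jefferson 232/639 = 36.3% → Jefferson
Overall: Hilltop 1111/1899 = 58.5%, Jefferson 2788/3904 = 71.4% → Jefferson
Neither sweeps: Hilltop wins 1 of 3 groups, Jefferson wins 2. Jefferson wins overall but not every group — no Simpson reversal.

No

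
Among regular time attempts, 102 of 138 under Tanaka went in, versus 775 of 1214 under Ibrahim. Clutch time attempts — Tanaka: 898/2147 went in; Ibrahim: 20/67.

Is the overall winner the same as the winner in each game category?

No

Regular time: Tanaka 102/138 = 73.9%, Ibrahim 775/1214 = 63.8% → Tanaka
Clutch time: Tanaka 898/2147 = 41.8%, Ibrahim 20/67 = 29.9% → Tanaka
Overall: Tanaka 1000/2285 = 43.8%, Ibrahim 795/1281 = 62.1% → Ibrahim
Tanaka wins each game group but Ibrahim wins overall — the comparison reverses. Tanaka's attempts skew toward clutch time, which has a lower base rate.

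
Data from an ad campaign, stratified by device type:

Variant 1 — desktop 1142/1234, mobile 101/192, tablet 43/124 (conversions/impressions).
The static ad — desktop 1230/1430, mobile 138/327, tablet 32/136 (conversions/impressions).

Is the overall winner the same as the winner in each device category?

Yes

Desktop: Variant 1 1142/1234 = 92.5%, the static ad 1230/1430 = 86.0% → Variant 1
Mobile: Variant 1 101/192 = 52.6%, the static ad 138/327 = 42.2% → Variant 1
Tablet: Variant 1 43/124 = 34.7%, the static ad 32/136 = 23.5% → Variant 1
Overall: Variant 1 1286/1550 = 83.0%, the static ad 1400/1893 = 74.0% → Variant 1
Variant 1 wins overall and in every device group — no reversal.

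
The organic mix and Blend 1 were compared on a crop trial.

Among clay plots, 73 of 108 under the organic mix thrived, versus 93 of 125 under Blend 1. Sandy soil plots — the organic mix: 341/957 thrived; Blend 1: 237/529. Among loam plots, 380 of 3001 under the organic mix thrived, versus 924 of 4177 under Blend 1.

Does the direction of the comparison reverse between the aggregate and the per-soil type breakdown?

Clay: the organic mix 73/108 = 67.6%, Blend 1 93/125 = 74.4% → Blend 1
Sandy soil: the organic mix 341/957 = 35.6%, Blend 1 237/529 = 44.8% → Blend 1
Loam: the organic mix 380/3001 = 12.7%, Blend 1 924/4177 = 22.1% → Blend 1
Overall: the organic mix 794/4066 = 19.5%, Blend 1 1254/4831 = 26.0% → Blend 1
Blend 1 wins overall and in every soil group — no reversal.

No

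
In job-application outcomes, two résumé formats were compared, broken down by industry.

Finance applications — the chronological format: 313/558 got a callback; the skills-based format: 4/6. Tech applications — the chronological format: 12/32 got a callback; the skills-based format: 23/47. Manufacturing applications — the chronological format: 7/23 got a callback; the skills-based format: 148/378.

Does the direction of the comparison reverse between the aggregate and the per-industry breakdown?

Finance: the chronological format 313/558 = 56.1%, the skills-based format 4/6 = 66.7% → the skills-based format
Tech: the chronological format 12/32 = 37.5%, the skills-based format 23/47 = 48.9% → the skills-based format
Manufacturing: the chronological format 7/23 = 30.4%, the skills-based format 148/378 = 39.2% → the skills-based format
Overall: the chronological format 332/613 = 54.2%, the skills-based format 175/431 = 40.6% → the chronological format
The skills-based format wins each industry group but the chronological format wins overall — the comparison reverses. The skills-based format's applications skew toward manufacturing, which has a lower base rate.

Yes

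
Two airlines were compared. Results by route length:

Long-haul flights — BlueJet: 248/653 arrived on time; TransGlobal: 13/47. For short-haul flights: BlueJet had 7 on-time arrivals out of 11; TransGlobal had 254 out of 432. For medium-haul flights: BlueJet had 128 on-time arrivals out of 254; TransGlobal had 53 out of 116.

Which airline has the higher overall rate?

TransGlobal

Long-haul: BlueJet 248/653 = 38.0%, TransGlobal 13/47 = 27.7% → BlueJet
Short-haul: BlueJet 7/11 = 63.6%, TransGlobal 254/432 = 58.8% → BlueJet
Medium-haul: BlueJet 128/254 = 50.4%, TransGlobal 53/116 = 45.7% → BlueJet
Overall: BlueJet 383/918 = 41.7%, TransGlobal 320/595 = 53.8% → TransGlobal
(BlueJet wins every route group but TransGlobal wins overall — BlueJet's flights skew toward the low-rate long-haul group.)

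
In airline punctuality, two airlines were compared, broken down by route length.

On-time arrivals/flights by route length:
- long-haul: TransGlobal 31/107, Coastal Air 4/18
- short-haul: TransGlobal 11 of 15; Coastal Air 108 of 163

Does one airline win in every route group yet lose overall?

Yes

Long-haul: TransGlobal 31/107 = 29.0%, Coastal Air 4/18 = 22.2% → TransGlobal
Short-haul: TransGlobal 11/15 = 73.3%, Coastal Air 108/163 = 66.3% → TransGlobal
Overall: TransGlobal 42/122 = 34.4%, Coastal Air 112/181 = 61.9% → Coastal Air
TransGlobal wins each route group but Coastal Air wins overall — the comparison reverses. TransGlobal's flights skew toward long-haul, which has a lower base rate.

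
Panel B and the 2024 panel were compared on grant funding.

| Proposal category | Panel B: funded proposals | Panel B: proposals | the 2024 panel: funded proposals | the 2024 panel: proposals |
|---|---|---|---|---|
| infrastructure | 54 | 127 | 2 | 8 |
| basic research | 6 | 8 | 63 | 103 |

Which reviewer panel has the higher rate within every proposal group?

Infrastructure: Panel B 54/127 = 42.5%, the 2024 panel 2/8 = 25.0% → Panel B
Basic research: Panel B 6/8 = 75.0%, the 2024 panel 63/103 = 61.2% → Panel B
Panel B has the higher rate in both groups.

Panel B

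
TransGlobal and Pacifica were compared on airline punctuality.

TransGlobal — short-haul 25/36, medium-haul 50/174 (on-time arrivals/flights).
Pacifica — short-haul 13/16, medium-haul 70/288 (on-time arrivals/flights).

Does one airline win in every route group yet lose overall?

Short-haul: TransGlobal 25/36 = 69.4%, Pacifica 13/16 = 81.2% → Pacifica
Medium-haul: TransGlobal 50/174 = 28.7%, Pacifica 70/288 = 24.3% → TransGlobal
Overall: TransGlobal 75/210 = 35.7%, Pacifica 83/304 = 27.3% → TransGlobal
Neither sweeps: TransGlobal wins 1 of 2 groups, Pacifica wins 1. TransGlobal wins overall but not every group — no Simpson reversal.

No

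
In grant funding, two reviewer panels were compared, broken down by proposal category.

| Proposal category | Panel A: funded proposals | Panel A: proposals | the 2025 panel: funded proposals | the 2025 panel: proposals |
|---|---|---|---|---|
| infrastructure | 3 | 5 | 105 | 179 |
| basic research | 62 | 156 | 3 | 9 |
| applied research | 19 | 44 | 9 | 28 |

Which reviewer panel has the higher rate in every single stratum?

Panel A

Infrastructure: Panel A 3/5 = 60.0%, the 2025 panel 105/179 = 58.7% → Panel A
Basic research: Panel A 62/156 = 39.7%, the 2025 panel 3/9 = 33.3% → Panel A
Applied research: Panel A 19/44 = 43.2%, the 2025 panel 9/28 = 32.1% → Panel A
Panel A has the higher rate in all 3 groups.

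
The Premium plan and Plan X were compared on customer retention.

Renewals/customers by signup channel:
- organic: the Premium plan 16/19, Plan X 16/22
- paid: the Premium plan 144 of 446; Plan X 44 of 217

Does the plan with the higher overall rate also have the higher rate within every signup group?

Organic: the Premium plan 16/19 = 84.2%, Plan X 16/22 = 72.7% → the Premium plan
Paid: the Premium plan 144/446 = 32.3%, Plan X 44/217 = 20.3% → the Premium plan
Overall: the Premium plan 160/465 = 34.4%, Plan X 60/239 = 25.1% → the Premium plan
The Premium plan wins overall and in every signup group — no reversal.

Yes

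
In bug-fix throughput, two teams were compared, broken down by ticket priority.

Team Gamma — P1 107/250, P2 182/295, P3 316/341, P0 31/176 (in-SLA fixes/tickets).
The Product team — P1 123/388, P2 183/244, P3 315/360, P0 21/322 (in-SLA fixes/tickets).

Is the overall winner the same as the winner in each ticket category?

P1: Team Gamma 107/250 = 42.8%, the Product team 123/388 = 31.7% → Team Gamma
P2: Team Gamma 182/295 = 61.7%, the Product team 183/244 = 75.0% → the Product team
P3: Team Gamma 316/341 = 92.7%, the Product team 315/360 = 87.5% → Team Gamma
P0: Team Gamma 31/176 = 17.6%, the Product team 21/322 = 6.5% → Team Gamma
Overall: Team Gamma 636/1062 = 59.9%, the Product team 642/1314 = 48.9% → Team Gamma
Neither sweeps: Team Gamma wins 3 of 4 groups, the Product team wins 1. Team Gamma wins overall but not every group — no Simpson reversal.

No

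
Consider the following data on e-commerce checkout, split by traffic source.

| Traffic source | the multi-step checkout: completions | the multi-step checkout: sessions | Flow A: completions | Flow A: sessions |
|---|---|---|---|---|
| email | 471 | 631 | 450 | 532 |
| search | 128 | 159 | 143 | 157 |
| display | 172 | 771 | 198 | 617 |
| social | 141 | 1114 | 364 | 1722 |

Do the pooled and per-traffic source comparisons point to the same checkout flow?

Email: the multi-step checkout 471/631 = 74.6%, Flow A 450/532 = 84.6% → Flow A
Search: the multi-step checkout 128/159 = 80.5%, Flow A 143/157 = 91.1% → Flow A
Display: the multi-step checkout 172/771 = 22.3%, Flow A 198/617 = 32.1% → Flow A
Social: the multi-step checkout 141/1114 = 12.7%, Flow A 364/1722 = 21.1% → Flow A
Overall: the multi-step checkout 912/2675 = 34.1%, Flow A 1155/3028 = 38.1% → Flow A
Flow A wins overall and in every traffic group — no reversal.

Yes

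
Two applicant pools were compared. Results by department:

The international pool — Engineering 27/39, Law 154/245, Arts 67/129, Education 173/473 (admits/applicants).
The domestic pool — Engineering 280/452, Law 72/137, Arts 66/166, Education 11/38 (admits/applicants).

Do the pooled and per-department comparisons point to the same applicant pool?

No

Engineering: the international pool 27/39 = 69.2%, the domestic pool 280/452 = 61.9% → the international pool
Law: the international pool 154/245 = 62.9%, the domestic pool 72/137 = 52.6% → the international pool
Arts: the international pool 67/129 = 51.9%, the domestic pool 66/166 = 39.8% → the international pool
Education: the international pool 173/473 = 36.6%, the domestic pool 11/38 = 28.9% → the international pool
Overall: the international pool 421/886 = 47.5%, the domestic pool 429/793 = 54.1% → the domestic pool
The international pool wins each department group but the domestic pool wins overall — the comparison reverses. The international pool's applicants skew toward Education, which has a lower base rate.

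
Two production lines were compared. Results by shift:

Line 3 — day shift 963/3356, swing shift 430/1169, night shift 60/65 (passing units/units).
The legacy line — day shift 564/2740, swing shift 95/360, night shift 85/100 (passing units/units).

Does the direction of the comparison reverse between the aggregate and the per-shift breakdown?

No

Day shift: Line 3 963/3356 = 28.7%, the legacy line 564/2740 = 20.6% → Line 3
Swing shift: Line 3 430/1169 = 36.8%, the legacy line 95/360 = 26.4% → Line 3
Night shift: Line 3 60/65 = 92.3%, the legacy line 85/100 = 85.0% → Line 3
Overall: Line 3 1453/4590 = 31.7%, the legacy line 744/3200 = 23.2% → Line 3
Line 3 wins overall and in every shift group — no reversal.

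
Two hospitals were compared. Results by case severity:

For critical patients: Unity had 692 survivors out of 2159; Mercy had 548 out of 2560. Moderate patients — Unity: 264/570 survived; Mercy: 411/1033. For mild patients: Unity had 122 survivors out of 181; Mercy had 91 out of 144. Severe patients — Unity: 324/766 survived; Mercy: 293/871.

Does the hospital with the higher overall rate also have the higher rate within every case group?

Yes

Critical: Unity 692/2159 = 32.1%, Mercy 548/2560 = 21.4% → Unity
Moderate: Unity 264/570 = 46.3%, Mercy 411/1033 = 39.8% → Unity
Mild: Unity 122/181 = 67.4%, Mercy 91/144 = 63.2% → Unity
Severe: Unity 324/766 = 42.3%, Mercy 293/871 = 33.6% → Unity
Overall: Unity 1402/3676 = 38.1%, Mercy 1343/4608 = 29.1% → Unity
Unity wins overall and in every case group — no reversal.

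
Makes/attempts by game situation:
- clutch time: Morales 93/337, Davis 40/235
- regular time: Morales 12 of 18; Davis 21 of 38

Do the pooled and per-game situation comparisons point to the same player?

Yes

Clutch time: Morales 93/337 = 27.6%, Davis 40/235 = 17.0% → Morales
Regular time: Morales 12/18 = 66.7%, Davis 21/38 = 55.3% → Morales
Overall: Morales 105/355 = 29.6%, Davis 61/273 = 22.3% → Morales
Morales wins overall and in every game group — no reversal.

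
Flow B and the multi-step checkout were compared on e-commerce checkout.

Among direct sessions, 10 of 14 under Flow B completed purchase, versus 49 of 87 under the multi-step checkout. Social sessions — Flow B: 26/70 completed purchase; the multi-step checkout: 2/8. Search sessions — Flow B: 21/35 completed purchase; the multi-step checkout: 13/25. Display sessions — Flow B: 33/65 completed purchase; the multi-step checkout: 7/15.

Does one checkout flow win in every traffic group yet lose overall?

Yes

Direct: Flow B 10/14 = 71.4%, the multi-step checkout 49/87 = 56.3% → Flow B
Social: Flow B 26/70 = 37.1%, the multi-step checkout 2/8 = 25.0% → Flow B
Search: Flow B 21/35 = 60.0%, the multi-step checkout 13/25 = 52.0% → Flow B
Display: Flow B 33/65 = 50.8%, the multi-step checkout 7/15 = 46.7% → Flow B
Overall: Flow B 90/184 = 48.9%, the multi-step checkout 71/135 = 52.6% → the multi-step checkout
Flow B wins each traffic group but the multi-step checkout wins overall — the comparison reverses. Flow B's sessions skew toward social, which has a lower base rate.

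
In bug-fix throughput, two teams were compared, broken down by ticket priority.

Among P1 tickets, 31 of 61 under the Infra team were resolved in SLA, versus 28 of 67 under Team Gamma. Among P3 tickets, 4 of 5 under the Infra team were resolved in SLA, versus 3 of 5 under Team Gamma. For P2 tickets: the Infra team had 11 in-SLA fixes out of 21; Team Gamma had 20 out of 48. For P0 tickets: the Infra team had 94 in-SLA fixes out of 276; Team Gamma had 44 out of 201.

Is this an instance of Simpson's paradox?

No

P1: the Infra team 31/61 = 50.8%, Team Gamma 28/67 = 41.8% → the Infra team
P3: the Infra team 4/5 = 80.0%, Team Gamma 3/5 = 60.0% → the Infra team
P2: the Infra team 11/21 = 52.4%, Team Gamma 20/48 = 41.7% → the Infra team
P0: the Infra team 94/276 = 34.1%, Team Gamma 44/201 = 21.9% → the Infra team
Overall: the Infra team 140/363 = 38.6%, Team Gamma 95/321 = 29.6% → the Infra team
The Infra team wins overall and in every ticket group — no reversal.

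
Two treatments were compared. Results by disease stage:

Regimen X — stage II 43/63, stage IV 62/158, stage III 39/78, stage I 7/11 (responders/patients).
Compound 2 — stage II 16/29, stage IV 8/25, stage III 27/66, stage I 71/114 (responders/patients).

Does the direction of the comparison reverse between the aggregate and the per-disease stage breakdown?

Stage II: Regimen X 43/63 = 68.3%, Compound 2 16/29 = 55.2% → Regimen X
Stage IV: Regimen X 62/158 = 39.2%, Compound 2 8/25 = 32.0% → Regimen X
Stage III: Regimen X 39/78 = 50.0%, Compound 2 27/66 = 40.9% → Regimen X
Stage I: Regimen X 7/11 = 63.6%, Compound 2 71/114 = 62.3% → Regimen X
Overall: Regimen X 151/310 = 48.7%, Compound 2 122/234 = 52.1% → Compound 2
Regimen X wins each disease group but Compound 2 wins overall — the comparison reverses. Regimen X's patients skew toward stage IV, which has a lower base rate.

Yes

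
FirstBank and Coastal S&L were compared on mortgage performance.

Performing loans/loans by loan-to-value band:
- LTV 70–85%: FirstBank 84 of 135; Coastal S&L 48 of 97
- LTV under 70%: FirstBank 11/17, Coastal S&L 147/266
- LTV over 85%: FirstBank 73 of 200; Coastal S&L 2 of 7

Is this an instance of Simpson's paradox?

LTV 70–85%: FirstBank 84/135 = 62.2%, Coastal S&L 48/97 = 49.5% → FirstBank
LTV under 70%: FirstBank 11/17 = 64.7%, Coastal S&L 147/266 = 55.3% → FirstBank
LTV over 85%: FirstBank 73/200 = 36.5%, Coastal S&L 2/7 = 28.6% → FirstBank
Overall: FirstBank 168/352 = 47.7%, Coastal S&L 197/370 = 53.2% → Coastal S&L
FirstBank wins each loan-to-value group but Coastal S&L wins overall — the comparison reverses. FirstBank's loans skew toward LTV over 85%, which has a lower base rate.

Yes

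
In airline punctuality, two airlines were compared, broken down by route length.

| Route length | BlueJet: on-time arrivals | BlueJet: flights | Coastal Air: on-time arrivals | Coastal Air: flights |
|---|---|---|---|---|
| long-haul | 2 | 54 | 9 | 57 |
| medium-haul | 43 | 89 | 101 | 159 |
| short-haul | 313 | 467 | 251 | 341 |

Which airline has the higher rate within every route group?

Coastal Air

Long-haul: BlueJet 2/54 = 3.7%, Coastal Air 9/57 = 15.8% → Coastal Air
Medium-haul: BlueJet 43/89 = 48.3%, Coastal Air 101/159 = 63.5% → Coastal Air
Short-haul: BlueJet 313/467 = 67.0%, Coastal Air 251/341 = 73.6% → Coastal Air
Coastal Air has the higher rate in all 3 groups.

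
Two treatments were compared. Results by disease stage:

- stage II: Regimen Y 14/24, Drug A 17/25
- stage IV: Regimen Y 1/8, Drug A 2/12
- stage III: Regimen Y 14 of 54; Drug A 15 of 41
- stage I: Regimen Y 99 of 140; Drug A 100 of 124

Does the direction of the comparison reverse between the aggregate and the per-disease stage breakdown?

No

Stage II: Regimen Y 14/24 = 58.3%, Drug A 17/25 = 68.0% → Drug A
Stage IV: Regimen Y 1/8 = 12.5%, Drug A 2/12 = 16.7% → Drug A
Stage III: Regimen Y 14/54 = 25.9%, Drug A 15/41 = 36.6% → Drug A
Stage I: Regimen Y 99/140 = 70.7%, Drug A 100/124 = 80.6% → Drug A
Overall: Regimen Y 128/226 = 56.6%, Drug A 134/202 = 66.3% → Drug A
Drug A wins overall and in every disease group — no reversal.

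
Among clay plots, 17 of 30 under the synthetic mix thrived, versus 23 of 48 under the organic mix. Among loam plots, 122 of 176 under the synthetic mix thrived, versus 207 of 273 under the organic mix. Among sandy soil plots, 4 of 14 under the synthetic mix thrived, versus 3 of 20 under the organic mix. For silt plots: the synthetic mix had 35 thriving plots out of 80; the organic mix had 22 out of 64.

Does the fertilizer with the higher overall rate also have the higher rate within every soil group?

Clay: the synthetic mix 17/30 = 56.7%, the organic mix 23/48 = 47.9% → the synthetic mix
Loam: the synthetic mix 122/176 = 69.3%, the organic mix 207/273 = 75.8% → the organic mix
Sandy soil: the synthetic mix 4/14 = 28.6%, the organic mix 3/20 = 15.0% → the synthetic mix
Silt: the synthetic mix 35/80 = 43.8%, the organic mix 22/64 = 34.4% → the synthetic mix
Overall: the synthetic mix 178/300 = 59.3%, the organic mix 255/405 = 63.0% → the organic mix
Neither sweeps: the synthetic mix wins 3 of 4 groups, the organic mix wins 1. The organic mix wins overall but not every group — no Simpson reversal.

No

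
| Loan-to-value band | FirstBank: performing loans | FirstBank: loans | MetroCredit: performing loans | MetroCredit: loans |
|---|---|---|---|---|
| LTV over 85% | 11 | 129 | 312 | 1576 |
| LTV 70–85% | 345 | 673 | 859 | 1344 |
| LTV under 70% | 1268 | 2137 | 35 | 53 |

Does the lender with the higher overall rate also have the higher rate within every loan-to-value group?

LTV over 85%: FirstBank 11/129 = 8.5%, MetroCredit 312/1576 = 19.8% → MetroCredit
LTV 70–85%: FirstBank 345/673 = 51.3%, MetroCredit 859/1344 = 63.9% → MetroCredit
LTV under 70%: FirstBank 1268/2137 = 59.3%, MetroCredit 35/53 = 66.0% → MetroCredit
Overall: FirstBank 1624/2939 = 55.3%, MetroCredit 1206/2973 = 40.6% → FirstBank
MetroCredit wins each loan-to-value group but FirstBank wins overall — the comparison reverses. MetroCredit's loans skew toward LTV over 85%, which has a lower base rate.

No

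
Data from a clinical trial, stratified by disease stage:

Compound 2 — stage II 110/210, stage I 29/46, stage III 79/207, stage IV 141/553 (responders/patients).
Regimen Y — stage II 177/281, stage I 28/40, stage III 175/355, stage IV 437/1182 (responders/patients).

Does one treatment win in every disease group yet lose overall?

No

Stage II: Compound 2 110/210 = 52.4%, Regimen Y 177/281 = 63.0% → Regimen Y
Stage I: Compound 2 29/46 = 63.0%, Regimen Y 28/40 = 70.0% → Regimen Y
Stage III: Compound 2 79/207 = 38.2%, Regimen Y 175/355 = 49.3% → Regimen Y
Stage IV: Compound 2 141/553 = 25.5%, Regimen Y 437/1182 = 37.0% → Regimen Y
Overall: Compound 2 359/1016 = 35.3%, Regimen Y 817/1858 = 44.0% → Regimen Y
Regimen Y wins overall and in every disease group — no reversal.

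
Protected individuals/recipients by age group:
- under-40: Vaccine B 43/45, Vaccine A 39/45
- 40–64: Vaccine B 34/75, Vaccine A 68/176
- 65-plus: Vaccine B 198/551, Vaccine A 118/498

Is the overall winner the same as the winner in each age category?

Yes

Under-40: Vaccine B 43/45 = 95.6%, Vaccine A 39/45 = 86.7% → Vaccine B
40–64: Vaccine B 34/75 = 45.3%, Vaccine A 68/176 = 38.6% → Vaccine B
65-plus: Vaccine B 198/551 = 35.9%, Vaccine A 118/498 = 23.7% → Vaccine B
Overall: Vaccine B 275/671 = 41.0%, Vaccine A 225/719 = 31.3% → Vaccine B
Vaccine B wins overall and in every age group — no reversal.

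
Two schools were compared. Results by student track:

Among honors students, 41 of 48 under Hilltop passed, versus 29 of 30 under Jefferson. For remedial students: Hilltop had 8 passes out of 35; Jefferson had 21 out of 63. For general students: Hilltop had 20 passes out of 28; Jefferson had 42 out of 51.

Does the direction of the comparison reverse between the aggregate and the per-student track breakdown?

Honors: Hilltop 41/48 = 85.4%, Jefferson 29/30 = 96.7% → Jefferson
Remedial: Hilltop 8/35 = 22.9%, Jefferson 21/63 = 33.3% → Jefferson
General: Hilltop 20/28 = 71.4%, Jefferson 42/51 = 82.4% → Jefferson
Overall: Hilltop 69/111 = 62.2%, Jefferson 92/144 = 63.9% → Jefferson
Jefferson wins overall and in every student group — no reversal.

No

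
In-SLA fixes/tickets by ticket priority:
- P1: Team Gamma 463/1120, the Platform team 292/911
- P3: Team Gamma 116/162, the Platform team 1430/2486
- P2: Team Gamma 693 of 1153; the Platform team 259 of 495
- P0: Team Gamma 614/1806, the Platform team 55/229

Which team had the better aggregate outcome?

the Platform team

P1: Team Gamma 463/1120 = 41.3%, the Platform team 292/911 = 32.1% → Team Gamma
P3: Team Gamma 116/162 = 71.6%, the Platform team 1430/2486 = 57.5% → Team Gamma
P2: Team Gamma 693/1153 = 60.1%, the Platform team 259/495 = 52.3% → Team Gamma
P0: Team Gamma 614/1806 = 34.0%, the Platform team 55/229 = 24.0% → Team Gamma
Overall: Team Gamma 1886/4241 = 44.5%, the Platform team 2036/4121 = 49.4% → the Platform team
(Team Gamma wins every ticket group but the Platform team wins overall — Team Gamma's tickets skew toward the low-rate P0 group.)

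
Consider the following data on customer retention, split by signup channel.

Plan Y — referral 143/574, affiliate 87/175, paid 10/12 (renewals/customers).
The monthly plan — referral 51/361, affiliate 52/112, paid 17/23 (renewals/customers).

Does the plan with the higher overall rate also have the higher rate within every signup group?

Referral: Plan Y 143/574 = 24.9%, the monthly plan 51/361 = 14.1% → Plan Y
Affiliate: Plan Y 87/175 = 49.7%, the monthly plan 52/112 = 46.4% → Plan Y
Paid: Plan Y 10/12 = 83.3%, the monthly plan 17/23 = 73.9% → Plan Y
Overall: Plan Y 240/761 = 31.5%, the monthly plan 120/496 = 24.2% → Plan Y
Plan Y wins overall and in every signup group — no reversal.

Yes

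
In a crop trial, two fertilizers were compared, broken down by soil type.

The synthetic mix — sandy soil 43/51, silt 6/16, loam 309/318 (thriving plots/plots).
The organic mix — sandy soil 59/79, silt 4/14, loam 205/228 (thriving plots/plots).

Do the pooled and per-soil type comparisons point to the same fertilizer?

Yes

Sandy soil: the synthetic mix 43/51 = 84.3%, the organic mix 59/79 = 74.7% → the synthetic mix
Silt: the synthetic mix 6/16 = 37.5%, the organic mix 4/14 = 28.6% → the synthetic mix
Loam: the synthetic mix 309/318 = 97.2%, the organic mix 205/228 = 89.9% → the synthetic mix
Overall: the synthetic mix 358/385 = 93.0%, the organic mix 268/321 = 83.5% → the synthetic mix
The synthetic mix wins overall and in every soil group — no reversal.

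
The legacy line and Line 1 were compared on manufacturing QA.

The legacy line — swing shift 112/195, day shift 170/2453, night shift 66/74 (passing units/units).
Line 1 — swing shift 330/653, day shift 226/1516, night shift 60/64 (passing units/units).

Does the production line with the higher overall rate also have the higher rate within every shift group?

Swing shift: the legacy line 112/195 = 57.4%, Line 1 330/653 = 50.5% → the legacy line
Day shift: the legacy line 170/2453 = 6.9%, Line 1 226/1516 = 14.9% → Line 1
Night shift: the legacy line 66/74 = 89.2%, Line 1 60/64 = 93.8% → Line 1
Overall: the legacy line 348/2722 = 12.8%, Line 1 616/2233 = 27.6% → Line 1
Neither sweeps: the legacy line wins 1 of 3 groups, Line 1 wins 2. Line 1 wins overall but not every group — no Simpson reversal.

No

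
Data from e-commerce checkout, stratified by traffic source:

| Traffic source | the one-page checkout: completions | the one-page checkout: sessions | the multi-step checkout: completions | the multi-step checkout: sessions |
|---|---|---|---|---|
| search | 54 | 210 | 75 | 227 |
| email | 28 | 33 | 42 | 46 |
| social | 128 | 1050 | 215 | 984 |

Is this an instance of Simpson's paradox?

No

Search: the one-page checkout 54/210 = 25.7%, the multi-step checkout 75/227 = 33.0% → the multi-step checkout
Email: the one-page checkout 28/33 = 84.8%, the multi-step checkout 42/46 = 91.3% → the multi-step checkout
Social: the one-page checkout 128/1050 = 12.2%, the multi-step checkout 215/984 = 21.8% → the multi-step checkout
Overall: the one-page checkout 210/1293 = 16.2%, the multi-step checkout 332/1257 = 26.4% → the multi-step checkout
The multi-step checkout wins overall and in every traffic group — no reversal.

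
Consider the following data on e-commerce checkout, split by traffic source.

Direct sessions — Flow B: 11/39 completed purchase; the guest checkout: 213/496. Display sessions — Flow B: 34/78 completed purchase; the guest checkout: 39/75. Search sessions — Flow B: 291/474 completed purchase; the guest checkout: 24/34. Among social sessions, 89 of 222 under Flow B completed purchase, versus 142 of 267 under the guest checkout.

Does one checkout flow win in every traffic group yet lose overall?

Direct: Flow B 11/39 = 28.2%, the guest checkout 213/496 = 42.9% → the guest checkout
Display: Flow B 34/78 = 43.6%, the guest checkout 39/75 = 52.0% → the guest checkout
Search: Flow B 291/474 = 61.4%, the guest checkout 24/34 = 70.6% → the guest checkout
Social: Flow B 89/222 = 40.1%, the guest checkout 142/267 = 53.2% → the guest checkout
Overall: Flow B 425/813 = 52.3%, the guest checkout 418/872 = 47.9% → Flow B
The guest checkout wins each traffic group but Flow B wins overall — the comparison reverses. The guest checkout's sessions skew toward direct, which has a lower base rate.

Yes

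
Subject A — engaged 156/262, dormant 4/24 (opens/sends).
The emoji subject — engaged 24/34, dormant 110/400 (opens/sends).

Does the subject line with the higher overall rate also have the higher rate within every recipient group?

Engaged: Subject A 156/262 = 59.5%, the emoji subject 24/34 = 70.6% → the emoji subject
Dormant: Subject A 4/24 = 16.7%, the emoji subject 110/400 = 27.5% → the emoji subject
Overall: Subject A 160/286 = 55.9%, the emoji subject 134/434 = 30.9% → Subject A
The emoji subject wins each recipient group but Subject A wins overall — the comparison reverses. The emoji subject's sends skew toward dormant, which has a lower base rate.

No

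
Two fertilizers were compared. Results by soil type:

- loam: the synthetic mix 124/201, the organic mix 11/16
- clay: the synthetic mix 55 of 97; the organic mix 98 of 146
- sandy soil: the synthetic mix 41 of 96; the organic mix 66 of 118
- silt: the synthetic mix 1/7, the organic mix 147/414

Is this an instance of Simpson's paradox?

Yes

Loam: the synthetic mix 124/201 = 61.7%, the organic mix 11/16 = 68.8% → the organic mix
Clay: the synthetic mix 55/97 = 56.7%, the organic mix 98/146 = 67.1% → the organic mix
Sandy soil: the synthetic mix 41/96 = 42.7%, the organic mix 66/118 = 55.9% → the organic mix
Silt: the synthetic mix 1/7 = 14.3%, the organic mix 147/414 = 35.5% → the organic mix
Overall: the synthetic mix 221/401 = 55.1%, the organic mix 322/694 = 46.4% → the synthetic mix
The organic mix wins each soil group but the synthetic mix wins overall — the comparison reverses. The organic mix's plots skew toward silt, which has a lower base rate.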